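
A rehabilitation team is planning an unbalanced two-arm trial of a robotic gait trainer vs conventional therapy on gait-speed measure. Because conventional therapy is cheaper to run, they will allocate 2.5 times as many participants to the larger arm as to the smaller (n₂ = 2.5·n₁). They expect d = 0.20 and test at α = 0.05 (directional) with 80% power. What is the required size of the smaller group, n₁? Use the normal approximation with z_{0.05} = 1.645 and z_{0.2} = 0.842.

n₁ = 217

With allocation ratio k = n₂/n₁ = 2.5, Var(x̄₁−x̄₂) = σ²(1/n₁ + 1/(k·n₁)) = σ²·(k+1)/(k·n₁).
So n₁ = (1 + 1/k)·((z_{α} + z_β)/d)² = 1.400 × (2.487/0.20)².
n₁ = 1.400 × 154.63 = 216.5.
Round up: n₁ = 217, giving n₂ = ⌈2.5 × 217⌉ = ⌈542.5⌉ = 543.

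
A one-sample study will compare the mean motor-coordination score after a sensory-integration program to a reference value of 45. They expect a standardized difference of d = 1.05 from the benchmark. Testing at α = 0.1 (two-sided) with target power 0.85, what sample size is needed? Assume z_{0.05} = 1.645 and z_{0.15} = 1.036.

For a one-sample test: n = ((z_{α/2} + z_β) / d)².
z_{α/2} + z_β = 1.645 + 1.036 = 2.681.
n = (2.681 / 1.05)² = 2.553² = 6.52.
Round up.

n = 7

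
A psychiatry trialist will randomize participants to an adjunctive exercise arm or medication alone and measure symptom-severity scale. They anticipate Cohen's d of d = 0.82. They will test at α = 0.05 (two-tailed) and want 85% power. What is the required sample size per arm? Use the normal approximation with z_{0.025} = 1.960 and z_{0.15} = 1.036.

n = 27 per group

For two independent groups with equal n: n = 2·((z_{α/2} + z_β) / d)².
z_{α/2} + z_β = 1.960 + 1.036 = 2.996.
n = 2 × (2.996 / 0.82)² = 2 × 3.654² = 2 × 13.35 = 26.7.
Round up to the next whole participant.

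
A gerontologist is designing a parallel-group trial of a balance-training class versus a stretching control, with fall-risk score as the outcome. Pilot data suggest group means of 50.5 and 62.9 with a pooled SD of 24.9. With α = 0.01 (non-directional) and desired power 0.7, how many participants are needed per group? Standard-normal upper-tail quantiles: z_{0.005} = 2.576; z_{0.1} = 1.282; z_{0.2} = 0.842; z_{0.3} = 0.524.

Cohen's d = |M₁ − M₂| / SD_pooled = |50.5 − 62.9| / 24.9 = 12.4 / 24.9 = 0.498.
For two independent groups with equal n: n = 2·((z_{α/2} + z_β) / d)².
z_{α/2} + z_β = 2.576 + 0.524 = 3.100.
n = 2 × (3.100 / 0.498)² = 2 × 6.225² = 2 × 38.75 = 77.5.
Round up to the next whole participant.

n = 78 per group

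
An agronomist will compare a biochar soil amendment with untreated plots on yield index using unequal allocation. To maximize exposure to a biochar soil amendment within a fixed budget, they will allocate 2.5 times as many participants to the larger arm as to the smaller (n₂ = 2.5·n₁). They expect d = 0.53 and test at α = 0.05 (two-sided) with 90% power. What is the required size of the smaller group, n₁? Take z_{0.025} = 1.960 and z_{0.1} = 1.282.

With allocation ratio k = n₂/n₁ = 2.5, Var(x̄₁−x̄₂) = σ²(1/n₁ + 1/(k·n₁)) = σ²·(k+1)/(k·n₁).
So n₁ = (1 + 1/k)·((z_{α/2} + z_β)/d)² = 1.400 × (3.242/0.53)².
n₁ = 1.400 × 37.42 = 52.4.
Round up: n₁ = 53, giving n₂ = ⌈2.5 × 53⌉ = ⌈132.5⌉ = 133.

n₁ = 53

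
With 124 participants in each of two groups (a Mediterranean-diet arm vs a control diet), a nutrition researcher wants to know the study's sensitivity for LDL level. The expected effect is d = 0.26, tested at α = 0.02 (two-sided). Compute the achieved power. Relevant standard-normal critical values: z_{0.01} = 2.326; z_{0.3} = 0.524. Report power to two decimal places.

For two equal groups, power = Φ(d·√(n/2) − z_{α/2}).
d·√(n/2) = 0.26 × √(124/2) = 0.26 × 7.874 = 2.047.
z_β = 2.047 − 2.326 = -0.279.
Power = Φ(-0.279) = 0.390.

power ≈ 0.39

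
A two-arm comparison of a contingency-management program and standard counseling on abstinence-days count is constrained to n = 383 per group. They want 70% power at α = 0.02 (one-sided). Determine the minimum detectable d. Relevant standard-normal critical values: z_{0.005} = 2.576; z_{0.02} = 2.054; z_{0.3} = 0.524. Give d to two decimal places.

d_min ≈ 0.19

For two independent groups of n = 383 each: d_min = (z_{α} + z_β)·√(2/n).
z-sum = 2.054 + 0.524 = 2.578.
d_min = 2.578 × √(2/383) = 2.578 × 0.0723 = 0.186.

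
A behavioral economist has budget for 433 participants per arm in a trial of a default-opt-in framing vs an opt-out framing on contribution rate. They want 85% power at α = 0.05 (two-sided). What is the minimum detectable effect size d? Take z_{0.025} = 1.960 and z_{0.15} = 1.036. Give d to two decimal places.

For two independent groups of n = 433 each: d_min = (z_{α/2} + z_β)·√(2/n).
z-sum = 1.960 + 1.036 = 2.996.
d_min = 2.996 × √(2/433) = 2.996 × 0.0680 = 0.204.

d_min ≈ 0.20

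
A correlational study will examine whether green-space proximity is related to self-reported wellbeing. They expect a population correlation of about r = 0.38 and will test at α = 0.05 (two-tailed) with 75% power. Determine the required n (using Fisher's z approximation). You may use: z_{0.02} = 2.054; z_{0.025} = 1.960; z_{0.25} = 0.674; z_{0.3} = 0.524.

Fisher's z: C = ½·ln((1+r)/(1−r)) = ½·ln(2.2258) = 0.4001.
n = ((z_{α/2} + z_β)/C)² + 3.
(1.960 + 0.674) / 0.4001 = 2.634 / 0.4001 = 6.583.
n = 6.583² + 3 = 43.34 + 3 = 46.3.
Round up.

n = 47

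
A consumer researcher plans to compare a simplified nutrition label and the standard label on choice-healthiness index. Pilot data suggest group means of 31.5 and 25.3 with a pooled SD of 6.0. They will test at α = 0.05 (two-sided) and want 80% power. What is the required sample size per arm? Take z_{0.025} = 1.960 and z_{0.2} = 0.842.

n = 15 per group

Cohen's d = |M₁ − M₂| / SD_pooled = |31.5 − 25.3| / 6.0 = 6.2 / 6.0 = 1.033.
For two independent groups with equal n: n = 2·((z_{α/2} + z_β) / d)².
z_{α/2} + z_β = 1.960 + 0.842 = 2.802.
n = 2 × (2.802 / 1.033)² = 2 × 2.712² = 2 × 7.36 = 14.7.
Round up to the next whole participant.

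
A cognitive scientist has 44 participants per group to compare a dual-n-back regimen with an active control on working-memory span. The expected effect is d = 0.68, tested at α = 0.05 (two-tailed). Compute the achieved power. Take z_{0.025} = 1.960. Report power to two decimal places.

For two equal groups, power = Φ(d·√(n/2) − z_{α/2}).
d·√(n/2) = 0.68 × √(44/2) = 0.68 × 4.690 = 3.189.
z_β = 3.189 − 1.960 = 1.229.
Power = Φ(1.229) = 0.891.

power ≈ 0.89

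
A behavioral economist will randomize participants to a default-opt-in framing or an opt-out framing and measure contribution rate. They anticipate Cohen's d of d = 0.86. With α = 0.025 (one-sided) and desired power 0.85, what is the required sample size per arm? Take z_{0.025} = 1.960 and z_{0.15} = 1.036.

For two independent groups with equal n: n = 2·((z_{α} + z_β) / d)².
z_{α} + z_β = 1.960 + 1.036 = 2.996.
n = 2 × (2.996 / 0.86)² = 2 × 3.484² = 2 × 12.14 = 24.3.
Round up to the next whole participant.

n = 25 per group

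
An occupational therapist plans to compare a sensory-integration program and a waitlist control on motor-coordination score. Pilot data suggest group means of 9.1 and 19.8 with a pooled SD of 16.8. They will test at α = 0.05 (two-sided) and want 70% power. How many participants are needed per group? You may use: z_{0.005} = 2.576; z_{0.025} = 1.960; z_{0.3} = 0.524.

n = 31 per group

Cohen's d = |M₁ − M₂| / SD_pooled = |9.1 − 19.8| / 16.8 = 10.7 / 16.8 = 0.637.
For two independent groups with equal n: n = 2·((z_{α/2} + z_β) / d)².
z_{α/2} + z_β = 1.960 + 0.524 = 2.484.
n = 2 × (2.484 / 0.637)² = 2 × 3.900² = 2 × 15.21 = 30.4.
Round up to the next whole participant.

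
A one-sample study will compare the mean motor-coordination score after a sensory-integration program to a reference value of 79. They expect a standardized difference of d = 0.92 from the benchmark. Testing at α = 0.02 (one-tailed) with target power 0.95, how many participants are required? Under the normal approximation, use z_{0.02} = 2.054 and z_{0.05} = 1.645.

n = 17

For a one-sample test: n = ((z_{α} + z_β) / d)².
z_{α} + z_β = 2.054 + 1.645 = 3.699.
n = (3.699 / 0.92)² = 4.021² = 16.17.
Round up.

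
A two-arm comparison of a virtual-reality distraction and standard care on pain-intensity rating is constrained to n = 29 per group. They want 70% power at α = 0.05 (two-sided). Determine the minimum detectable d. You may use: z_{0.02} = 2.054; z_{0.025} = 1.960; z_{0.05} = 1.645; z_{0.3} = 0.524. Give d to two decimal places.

d_min ≈ 0.65

For two independent groups of n = 29 each: d_min = (z_{α/2} + z_β)·√(2/n).
z-sum = 1.960 + 0.524 = 2.484.
d_min = 2.484 × √(2/29) = 2.484 × 0.2626 = 0.652.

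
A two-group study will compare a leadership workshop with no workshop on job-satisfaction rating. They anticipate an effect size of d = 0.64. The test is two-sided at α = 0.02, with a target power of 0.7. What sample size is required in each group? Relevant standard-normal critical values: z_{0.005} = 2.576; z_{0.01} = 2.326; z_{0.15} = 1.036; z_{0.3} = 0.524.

For two independent groups with equal n: n = 2·((z_{α/2} + z_β) / d)².
z_{α/2} + z_β = 2.326 + 0.524 = 2.850.
n = 2 × (2.850 / 0.64)² = 2 × 4.453² = 2 × 19.83 = 39.7.
Round up to the next whole participant.

n = 40 per group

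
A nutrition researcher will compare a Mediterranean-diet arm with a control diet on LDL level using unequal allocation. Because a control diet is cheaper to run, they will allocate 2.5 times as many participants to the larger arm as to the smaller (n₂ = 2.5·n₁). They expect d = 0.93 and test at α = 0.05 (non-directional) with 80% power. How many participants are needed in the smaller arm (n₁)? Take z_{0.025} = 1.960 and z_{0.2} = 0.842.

n₁ = 13

With allocation ratio k = n₂/n₁ = 2.5, Var(x̄₁−x̄₂) = σ²(1/n₁ + 1/(k·n₁)) = σ²·(k+1)/(k·n₁).
So n₁ = (1 + 1/k)·((z_{α/2} + z_β)/d)² = 1.400 × (2.802/0.93)².
n₁ = 1.400 × 9.08 = 12.7.
Round up: n₁ = 13, giving n₂ = ⌈2.5 × 13⌉ = ⌈32.5⌉ = 33.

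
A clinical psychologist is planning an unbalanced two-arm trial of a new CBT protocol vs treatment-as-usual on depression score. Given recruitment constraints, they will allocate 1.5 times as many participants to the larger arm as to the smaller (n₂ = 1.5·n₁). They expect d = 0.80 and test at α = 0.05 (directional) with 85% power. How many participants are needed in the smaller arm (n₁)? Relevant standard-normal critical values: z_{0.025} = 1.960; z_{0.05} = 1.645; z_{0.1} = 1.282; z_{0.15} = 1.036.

n₁ = 19

With allocation ratio k = n₂/n₁ = 1.5, Var(x̄₁−x̄₂) = σ²(1/n₁ + 1/(k·n₁)) = σ²·(k+1)/(k·n₁).
So n₁ = (1 + 1/k)·((z_{α} + z_β)/d)² = 1.667 × (2.681/0.80)².
n₁ = 1.667 × 11.23 = 18.7.
Round up: n₁ = 19, giving n₂ = ⌈1.5 × 19⌉ = ⌈28.5⌉ = 29.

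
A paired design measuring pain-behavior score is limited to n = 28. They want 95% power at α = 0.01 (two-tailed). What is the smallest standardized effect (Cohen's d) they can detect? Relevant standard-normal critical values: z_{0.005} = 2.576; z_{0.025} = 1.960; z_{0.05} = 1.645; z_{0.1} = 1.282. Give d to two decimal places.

d_min ≈ 0.80

For a single sample (or paired design) of n = 28: d_min = (z_{α/2} + z_β)/√n.
z-sum = 2.576 + 1.645 = 4.221.
d_min = 4.221 / √28 = 4.221 / 5.292 = 0.798.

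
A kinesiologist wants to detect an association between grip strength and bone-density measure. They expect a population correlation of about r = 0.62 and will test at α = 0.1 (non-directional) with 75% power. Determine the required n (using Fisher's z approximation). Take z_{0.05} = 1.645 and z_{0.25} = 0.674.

Fisher's z: C = ½·ln((1+r)/(1−r)) = ½·ln(4.2632) = 0.7250.
n = ((z_{α/2} + z_β)/C)² + 3.
(1.645 + 0.674) / 0.7250 = 2.319 / 0.7250 = 3.199.
n = 3.199² + 3 = 10.23 + 3 = 13.2.
Round up.

n = 14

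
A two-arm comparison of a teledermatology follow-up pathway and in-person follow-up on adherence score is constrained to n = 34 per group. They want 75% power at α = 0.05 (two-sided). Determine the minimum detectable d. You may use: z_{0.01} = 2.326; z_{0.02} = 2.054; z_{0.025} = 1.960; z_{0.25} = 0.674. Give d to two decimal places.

For two independent groups of n = 34 each: d_min = (z_{α/2} + z_β)·√(2/n).
z-sum = 1.960 + 0.674 = 2.634.
d_min = 2.634 × √(2/34) = 2.634 × 0.2425 = 0.639.

d_min ≈ 0.64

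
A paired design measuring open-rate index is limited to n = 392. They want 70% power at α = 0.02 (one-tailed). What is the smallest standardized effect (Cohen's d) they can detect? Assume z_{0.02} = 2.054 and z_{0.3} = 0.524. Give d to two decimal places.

For a single sample (or paired design) of n = 392: d_min = (z_{α} + z_β)/√n.
z-sum = 2.054 + 0.524 = 2.578.
d_min = 2.578 / √392 = 2.578 / 19.799 = 0.130.

d_min ≈ 0.13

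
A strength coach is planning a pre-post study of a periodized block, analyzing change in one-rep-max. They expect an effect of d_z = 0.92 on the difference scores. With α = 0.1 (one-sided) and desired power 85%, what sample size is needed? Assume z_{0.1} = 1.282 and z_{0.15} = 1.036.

For a paired (one-sample on differences) test: n = ((z_{α} + z_β) / d)².
z_{α} + z_β = 1.282 + 1.036 = 2.318.
n = (2.318 / 0.92)² = 2.520² = 6.35.
Round up.

n = 7 pairs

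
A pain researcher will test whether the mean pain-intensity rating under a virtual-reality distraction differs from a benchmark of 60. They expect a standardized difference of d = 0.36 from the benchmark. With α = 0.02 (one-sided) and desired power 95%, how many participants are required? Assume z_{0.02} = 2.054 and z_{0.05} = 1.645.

For a one-sample test: n = ((z_{α} + z_β) / d)².
z_{α} + z_β = 2.054 + 1.645 = 3.699.
n = (3.699 / 0.36)² = 10.275² = 105.58.
Round up.

n = 106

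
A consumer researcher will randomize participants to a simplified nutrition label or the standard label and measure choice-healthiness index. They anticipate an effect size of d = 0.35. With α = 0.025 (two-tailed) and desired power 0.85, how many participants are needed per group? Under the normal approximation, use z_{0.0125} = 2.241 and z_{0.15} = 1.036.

For two independent groups with equal n: n = 2·((z_{α/2} + z_β) / d)².
z_{α/2} + z_β = 2.241 + 1.036 = 3.277.
n = 2 × (3.277 / 0.35)² = 2 × 9.363² = 2 × 87.66 = 175.3.
Round up to the next whole participant.

n = 176 per group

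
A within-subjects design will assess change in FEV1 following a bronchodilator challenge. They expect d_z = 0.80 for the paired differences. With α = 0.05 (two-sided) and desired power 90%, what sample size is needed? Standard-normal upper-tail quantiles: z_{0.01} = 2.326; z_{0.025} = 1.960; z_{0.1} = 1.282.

n = 17 pairs

For a paired (one-sample on differences) test: n = ((z_{α/2} + z_β) / d)².
z_{α/2} + z_β = 1.960 + 1.282 = 3.242.
n = (3.242 / 0.80)² = 4.052² = 16.42.
Round up.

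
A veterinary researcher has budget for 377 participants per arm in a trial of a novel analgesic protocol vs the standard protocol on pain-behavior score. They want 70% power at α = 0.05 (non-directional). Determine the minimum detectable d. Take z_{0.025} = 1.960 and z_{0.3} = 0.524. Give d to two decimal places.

For two independent groups of n = 377 each: d_min = (z_{α/2} + z_β)·√(2/n).
z-sum = 1.960 + 0.524 = 2.484.
d_min = 2.484 × √(2/377) = 2.484 × 0.0728 = 0.181.

d_min ≈ 0.18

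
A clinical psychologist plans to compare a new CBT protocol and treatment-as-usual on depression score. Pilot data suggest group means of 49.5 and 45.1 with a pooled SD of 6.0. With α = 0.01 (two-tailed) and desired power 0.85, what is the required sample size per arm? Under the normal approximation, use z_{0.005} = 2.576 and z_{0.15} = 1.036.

Cohen's d = |M₁ − M₂| / SD_pooled = |49.5 − 45.1| / 6.0 = 4.4 / 6.0 = 0.733.
For two independent groups with equal n: n = 2·((z_{α/2} + z_β) / d)².
z_{α/2} + z_β = 2.576 + 1.036 = 3.612.
n = 2 × (3.612 / 0.733)² = 2 × 4.928² = 2 × 24.28 = 48.6.
Round up to the next whole participant.

n = 49 per group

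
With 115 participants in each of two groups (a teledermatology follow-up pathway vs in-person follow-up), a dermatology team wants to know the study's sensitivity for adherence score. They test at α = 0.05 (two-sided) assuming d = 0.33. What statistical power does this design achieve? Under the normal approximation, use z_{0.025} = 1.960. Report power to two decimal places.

For two equal groups, power = Φ(d·√(n/2) − z_{α/2}).
d·√(n/2) = 0.33 × √(115/2) = 0.33 × 7.583 = 2.502.
z_β = 2.502 − 1.960 = 0.542.
Power = Φ(0.542) = 0.706.

power ≈ 0.71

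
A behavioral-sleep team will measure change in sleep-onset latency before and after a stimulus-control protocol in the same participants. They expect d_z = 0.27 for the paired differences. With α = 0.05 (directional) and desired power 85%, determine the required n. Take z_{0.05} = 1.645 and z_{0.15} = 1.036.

n = 99 pairs

For a paired (one-sample on differences) test: n = ((z_{α} + z_β) / d)².
z_{α} + z_β = 1.645 + 1.036 = 2.681.
n = (2.681 / 0.27)² = 9.930² = 98.60.
Round up.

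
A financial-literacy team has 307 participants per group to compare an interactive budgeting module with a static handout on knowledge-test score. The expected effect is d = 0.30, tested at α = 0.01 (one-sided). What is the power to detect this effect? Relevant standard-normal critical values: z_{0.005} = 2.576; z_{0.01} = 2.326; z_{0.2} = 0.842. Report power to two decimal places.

For two equal groups, power = Φ(d·√(n/2) − z_{α}).
d·√(n/2) = 0.30 × √(307/2) = 0.30 × 12.390 = 3.717.
z_β = 3.717 − 2.326 = 1.391.
Power = Φ(1.391) = 0.918.

power ≈ 0.92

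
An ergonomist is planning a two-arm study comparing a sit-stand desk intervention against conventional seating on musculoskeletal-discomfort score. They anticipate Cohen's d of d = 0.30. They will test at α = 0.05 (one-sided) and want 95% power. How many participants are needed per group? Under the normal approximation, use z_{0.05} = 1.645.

n = 241 per group

For two independent groups with equal n: n = 2·((z_{α} + z_β) / d)².
z_{α} + z_β = 1.645 + 1.645 = 3.290.
n = 2 × (3.290 / 0.30)² = 2 × 10.967² = 2 × 120.27 = 240.5.
Round up to the next whole participant.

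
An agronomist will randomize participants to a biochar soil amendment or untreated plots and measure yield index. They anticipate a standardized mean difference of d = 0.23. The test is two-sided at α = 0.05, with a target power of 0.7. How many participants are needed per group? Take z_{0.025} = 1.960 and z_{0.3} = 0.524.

For two independent groups with equal n: n = 2·((z_{α/2} + z_β) / d)².
z_{α/2} + z_β = 1.960 + 0.524 = 2.484.
n = 2 × (2.484 / 0.23)² = 2 × 10.800² = 2 × 116.64 = 233.3.
Round up to the next whole participant.

n = 234 per group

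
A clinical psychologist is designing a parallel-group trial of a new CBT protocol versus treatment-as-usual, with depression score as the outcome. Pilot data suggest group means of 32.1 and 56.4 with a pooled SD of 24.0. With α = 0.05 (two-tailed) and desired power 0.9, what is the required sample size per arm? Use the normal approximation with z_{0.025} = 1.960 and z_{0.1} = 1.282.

Cohen's d = |M₁ − M₂| / SD_pooled = |32.1 − 56.4| / 24.0 = 24.3 / 24.0 = 1.012.
For two independent groups with equal n: n = 2·((z_{α/2} + z_β) / d)².
z_{α/2} + z_β = 1.960 + 1.282 = 3.242.
n = 2 × (3.242 / 1.012)² = 2 × 3.204² = 2 × 10.26 = 20.5.
Round up to the next whole participant.

n = 21 per group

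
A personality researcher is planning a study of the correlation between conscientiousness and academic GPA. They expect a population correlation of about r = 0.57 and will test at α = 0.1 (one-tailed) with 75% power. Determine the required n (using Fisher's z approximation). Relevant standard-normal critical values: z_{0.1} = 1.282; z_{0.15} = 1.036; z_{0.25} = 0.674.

Fisher's z: C = ½·ln((1+r)/(1−r)) = ½·ln(3.6512) = 0.6475.
n = ((z_{α} + z_β)/C)² + 3.
(1.282 + 0.674) / 0.6475 = 1.956 / 0.6475 = 3.021.
n = 3.021² + 3 = 9.13 + 3 = 12.1.
Round up.

n = 13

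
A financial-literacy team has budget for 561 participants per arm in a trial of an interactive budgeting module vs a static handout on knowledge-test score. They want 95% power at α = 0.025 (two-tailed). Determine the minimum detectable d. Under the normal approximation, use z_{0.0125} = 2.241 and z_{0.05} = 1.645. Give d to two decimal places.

d_min ≈ 0.23

For two independent groups of n = 561 each: d_min = (z_{α/2} + z_β)·√(2/n).
z-sum = 2.241 + 1.645 = 3.886.
d_min = 3.886 × √(2/561) = 3.886 × 0.0597 = 0.232.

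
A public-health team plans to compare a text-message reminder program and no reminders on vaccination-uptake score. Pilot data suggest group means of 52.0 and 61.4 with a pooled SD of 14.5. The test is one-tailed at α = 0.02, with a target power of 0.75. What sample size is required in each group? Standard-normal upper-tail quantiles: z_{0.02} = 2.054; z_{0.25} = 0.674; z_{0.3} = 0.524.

n = 36 per group

Cohen's d = |M₁ − M₂| / SD_pooled = |52.0 − 61.4| / 14.5 = 9.4 / 14.5 = 0.648.
For two independent groups with equal n: n = 2·((z_{α} + z_β) / d)².
z_{α} + z_β = 2.054 + 0.674 = 2.728.
n = 2 × (2.728 / 0.648)² = 2 × 4.210² = 2 × 17.72 = 35.4.
Round up to the next whole participant.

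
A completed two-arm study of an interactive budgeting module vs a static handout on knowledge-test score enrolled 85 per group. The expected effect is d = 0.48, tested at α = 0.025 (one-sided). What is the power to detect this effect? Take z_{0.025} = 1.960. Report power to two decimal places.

power ≈ 0.88

For two equal groups, power = Φ(d·√(n/2) − z_{α}).
d·√(n/2) = 0.48 × √(85/2) = 0.48 × 6.519 = 3.129.
z_β = 3.129 − 1.960 = 1.169.
Power = Φ(1.169) = 0.879.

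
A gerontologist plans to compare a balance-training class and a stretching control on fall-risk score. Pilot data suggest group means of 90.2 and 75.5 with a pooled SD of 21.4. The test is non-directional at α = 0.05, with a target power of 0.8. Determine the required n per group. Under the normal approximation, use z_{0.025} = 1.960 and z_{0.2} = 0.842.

n = 34 per group

Cohen's d = |M₁ − M₂| / SD_pooled = |90.2 − 75.5| / 21.4 = 14.7 / 21.4 = 0.687.
For two independent groups with equal n: n = 2·((z_{α/2} + z_β) / d)².
z_{α/2} + z_β = 1.960 + 0.842 = 2.802.
n = 2 × (2.802 / 0.687)² = 2 × 4.079² = 2 × 16.63 = 33.3.
Round up to the next whole participant.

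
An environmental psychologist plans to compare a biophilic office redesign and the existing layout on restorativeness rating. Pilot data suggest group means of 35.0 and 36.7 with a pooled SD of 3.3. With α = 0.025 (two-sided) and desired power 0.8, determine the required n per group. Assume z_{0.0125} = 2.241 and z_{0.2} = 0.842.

Cohen's d = |M₁ − M₂| / SD_pooled = |35.0 − 36.7| / 3.3 = 1.7 / 3.3 = 0.515.
For two independent groups with equal n: n = 2·((z_{α/2} + z_β) / d)².
z_{α/2} + z_β = 2.241 + 0.842 = 3.083.
n = 2 × (3.083 / 0.515)² = 2 × 5.986² = 2 × 35.84 = 71.7.
Round up to the next whole participant.

n = 72 per group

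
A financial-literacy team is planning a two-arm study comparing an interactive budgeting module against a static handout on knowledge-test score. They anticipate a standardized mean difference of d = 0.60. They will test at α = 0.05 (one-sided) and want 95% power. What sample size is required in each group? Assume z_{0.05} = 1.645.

n = 61 per group

For two independent groups with equal n: n = 2·((z_{α} + z_β) / d)².
z_{α} + z_β = 1.645 + 1.645 = 3.290.
n = 2 × (3.290 / 0.60)² = 2 × 5.483² = 2 × 30.07 = 60.1.
Round up to the next whole participant.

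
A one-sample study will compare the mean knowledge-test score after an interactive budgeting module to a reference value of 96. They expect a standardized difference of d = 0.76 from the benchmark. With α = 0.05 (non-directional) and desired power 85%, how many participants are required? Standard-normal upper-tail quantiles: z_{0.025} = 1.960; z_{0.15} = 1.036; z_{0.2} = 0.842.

n = 16

For a one-sample test: n = ((z_{α/2} + z_β) / d)².
z_{α/2} + z_β = 1.960 + 1.036 = 2.996.
n = (2.996 / 0.76)² = 3.942² = 15.54.
Round up.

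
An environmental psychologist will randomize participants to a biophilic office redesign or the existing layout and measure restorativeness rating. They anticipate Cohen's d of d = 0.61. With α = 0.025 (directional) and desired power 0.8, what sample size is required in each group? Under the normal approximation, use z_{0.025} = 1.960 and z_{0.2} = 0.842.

n = 43 per group

For two independent groups with equal n: n = 2·((z_{α} + z_β) / d)².
z_{α} + z_β = 1.960 + 0.842 = 2.802.
n = 2 × (2.802 / 0.61)² = 2 × 4.593² = 2 × 21.10 = 42.2.
Round up to the next whole participant.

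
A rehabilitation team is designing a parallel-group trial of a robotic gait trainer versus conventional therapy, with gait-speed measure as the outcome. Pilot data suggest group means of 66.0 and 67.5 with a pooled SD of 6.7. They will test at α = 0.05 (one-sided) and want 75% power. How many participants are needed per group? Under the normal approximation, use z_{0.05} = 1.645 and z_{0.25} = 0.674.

n = 215 per group

Cohen's d = |M₁ − M₂| / SD_pooled = |66.0 − 67.5| / 6.7 = 1.5 / 6.7 = 0.224.
For two independent groups with equal n: n = 2·((z_{α} + z_β) / d)².
z_{α} + z_β = 1.645 + 0.674 = 2.319.
n = 2 × (2.319 / 0.224)² = 2 × 10.353² = 2 × 107.18 = 214.4.
Round up to the next whole participant.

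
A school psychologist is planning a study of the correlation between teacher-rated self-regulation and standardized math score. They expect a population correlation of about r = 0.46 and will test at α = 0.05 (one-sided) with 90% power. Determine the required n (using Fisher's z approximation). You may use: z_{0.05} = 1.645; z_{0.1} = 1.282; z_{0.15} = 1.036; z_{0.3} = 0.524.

n = 38

Fisher's z: C = ½·ln((1+r)/(1−r)) = ½·ln(2.7037) = 0.4973.
n = ((z_{α} + z_β)/C)² + 3.
(1.645 + 1.282) / 0.4973 = 2.927 / 0.4973 = 5.886.
n = 5.886² + 3 = 34.64 + 3 = 37.6.
Round up.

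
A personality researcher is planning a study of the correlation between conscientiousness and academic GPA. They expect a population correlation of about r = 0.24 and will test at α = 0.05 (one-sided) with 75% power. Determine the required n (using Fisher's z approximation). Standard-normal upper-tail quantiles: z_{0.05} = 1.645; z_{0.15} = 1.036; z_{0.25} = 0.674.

n = 93

Fisher's z: C = ½·ln((1+r)/(1−r)) = ½·ln(1.6316) = 0.2448.
n = ((z_{α} + z_β)/C)² + 3.
(1.645 + 0.674) / 0.2448 = 2.319 / 0.2448 = 9.473.
n = 9.473² + 3 = 89.74 + 3 = 92.7.
Round up.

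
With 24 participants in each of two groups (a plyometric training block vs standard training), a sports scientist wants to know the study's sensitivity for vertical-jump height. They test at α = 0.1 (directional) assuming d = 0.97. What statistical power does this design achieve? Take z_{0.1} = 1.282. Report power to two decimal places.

For two equal groups, power = Φ(d·√(n/2) − z_{α}).
d·√(n/2) = 0.97 × √(24/2) = 0.97 × 3.464 = 3.360.
z_β = 3.360 − 1.282 = 2.078.
Power = Φ(2.078) = 0.981.

power ≈ 0.98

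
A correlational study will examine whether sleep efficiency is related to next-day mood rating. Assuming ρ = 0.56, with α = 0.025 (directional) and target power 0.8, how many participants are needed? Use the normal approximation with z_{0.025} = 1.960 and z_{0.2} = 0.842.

n = 23

Fisher's z: C = ½·ln((1+r)/(1−r)) = ½·ln(3.5455) = 0.6328.
n = ((z_{α} + z_β)/C)² + 3.
(1.960 + 0.842) / 0.6328 = 2.802 / 0.6328 = 4.428.
n = 4.428² + 3 = 19.61 + 3 = 22.6.
Round up.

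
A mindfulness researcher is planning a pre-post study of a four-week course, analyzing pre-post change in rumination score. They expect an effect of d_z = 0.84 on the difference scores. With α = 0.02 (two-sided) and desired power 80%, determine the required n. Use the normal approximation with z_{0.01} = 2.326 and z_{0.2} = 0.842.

For a paired (one-sample on differences) test: n = ((z_{α/2} + z_β) / d)².
z_{α/2} + z_β = 2.326 + 0.842 = 3.168.
n = (3.168 / 0.84)² = 3.771² = 14.22.
Round up.

n = 15 pairs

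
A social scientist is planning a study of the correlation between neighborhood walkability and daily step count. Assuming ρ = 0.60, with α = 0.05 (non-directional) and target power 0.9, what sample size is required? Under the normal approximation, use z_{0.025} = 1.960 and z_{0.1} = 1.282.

n = 25

Fisher's z: C = ½·ln((1+r)/(1−r)) = ½·ln(4.0000) = 0.6931.
n = ((z_{α/2} + z_β)/C)² + 3.
(1.960 + 1.282) / 0.6931 = 3.242 / 0.6931 = 4.678.
n = 4.678² + 3 = 21.88 + 3 = 24.9.
Round up.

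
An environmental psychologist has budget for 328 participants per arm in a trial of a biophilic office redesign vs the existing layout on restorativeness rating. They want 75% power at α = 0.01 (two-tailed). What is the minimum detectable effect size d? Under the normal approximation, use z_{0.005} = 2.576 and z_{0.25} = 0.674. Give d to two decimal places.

For two independent groups of n = 328 each: d_min = (z_{α/2} + z_β)·√(2/n).
z-sum = 2.576 + 0.674 = 3.250.
d_min = 3.250 × √(2/328) = 3.250 × 0.0781 = 0.254.

d_min ≈ 0.25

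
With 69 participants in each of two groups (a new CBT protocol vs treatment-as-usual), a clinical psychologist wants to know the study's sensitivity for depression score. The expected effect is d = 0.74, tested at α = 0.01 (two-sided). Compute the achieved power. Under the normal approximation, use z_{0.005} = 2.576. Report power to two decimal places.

For two equal groups, power = Φ(d·√(n/2) − z_{α/2}).
d·√(n/2) = 0.74 × √(69/2) = 0.74 × 5.874 = 4.347.
z_β = 4.347 − 2.576 = 1.771.
Power = Φ(1.771) = 0.962.

power ≈ 0.96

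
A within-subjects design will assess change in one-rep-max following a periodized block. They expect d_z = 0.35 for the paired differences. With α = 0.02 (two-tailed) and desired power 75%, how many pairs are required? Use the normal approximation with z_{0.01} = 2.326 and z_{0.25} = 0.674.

For a paired (one-sample on differences) test: n = ((z_{α/2} + z_β) / d)².
z_{α/2} + z_β = 2.326 + 0.674 = 3.000.
n = (3.000 / 0.35)² = 8.571² = 73.47.
Round up.

n = 74 pairs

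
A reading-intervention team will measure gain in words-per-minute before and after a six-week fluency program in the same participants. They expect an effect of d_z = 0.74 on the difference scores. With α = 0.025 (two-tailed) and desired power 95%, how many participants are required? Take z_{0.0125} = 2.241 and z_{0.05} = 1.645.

n = 28 pairs

For a paired (one-sample on differences) test: n = ((z_{α/2} + z_β) / d)².
z_{α/2} + z_β = 2.241 + 1.645 = 3.886.
n = (3.886 / 0.74)² = 5.251² = 27.58.
Round up.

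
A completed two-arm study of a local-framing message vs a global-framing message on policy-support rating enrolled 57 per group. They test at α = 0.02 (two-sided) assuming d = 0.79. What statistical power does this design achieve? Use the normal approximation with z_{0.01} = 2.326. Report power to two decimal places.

power ≈ 0.97

For two equal groups, power = Φ(d·√(n/2) − z_{α/2}).
d·√(n/2) = 0.79 × √(57/2) = 0.79 × 5.339 = 4.217.
z_β = 4.217 − 2.326 = 1.891.
Power = Φ(1.891) = 0.971.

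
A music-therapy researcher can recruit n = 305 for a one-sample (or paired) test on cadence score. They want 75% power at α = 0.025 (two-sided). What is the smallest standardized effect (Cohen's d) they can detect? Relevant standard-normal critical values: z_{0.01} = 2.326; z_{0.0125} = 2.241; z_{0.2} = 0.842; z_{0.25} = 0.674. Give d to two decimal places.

For a single sample (or paired design) of n = 305: d_min = (z_{α/2} + z_β)/√n.
z-sum = 2.241 + 0.674 = 2.915.
d_min = 2.915 / √305 = 2.915 / 17.464 = 0.167.

d_min ≈ 0.17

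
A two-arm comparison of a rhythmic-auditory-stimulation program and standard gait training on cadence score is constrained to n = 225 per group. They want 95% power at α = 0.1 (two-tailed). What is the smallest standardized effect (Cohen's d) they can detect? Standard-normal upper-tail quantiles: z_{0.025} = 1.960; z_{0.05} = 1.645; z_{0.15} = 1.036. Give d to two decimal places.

For two independent groups of n = 225 each: d_min = (z_{α/2} + z_β)·√(2/n).
z-sum = 1.645 + 1.645 = 3.290.
d_min = 3.290 × √(2/225) = 3.290 × 0.0943 = 0.310.

d_min ≈ 0.31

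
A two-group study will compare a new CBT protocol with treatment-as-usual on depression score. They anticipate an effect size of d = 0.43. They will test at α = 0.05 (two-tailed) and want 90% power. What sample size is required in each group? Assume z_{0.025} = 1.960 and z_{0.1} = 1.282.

n = 114 per group

For two independent groups with equal n: n = 2·((z_{α/2} + z_β) / d)².
z_{α/2} + z_β = 1.960 + 1.282 = 3.242.
n = 2 × (3.242 / 0.43)² = 2 × 7.540² = 2 × 56.84 = 113.7.
Round up to the next whole participant.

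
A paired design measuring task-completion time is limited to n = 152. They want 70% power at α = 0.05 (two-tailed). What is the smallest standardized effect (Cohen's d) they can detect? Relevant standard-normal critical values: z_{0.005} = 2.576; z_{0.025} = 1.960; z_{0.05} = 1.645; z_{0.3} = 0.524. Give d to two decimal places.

d_min ≈ 0.20

For a single sample (or paired design) of n = 152: d_min = (z_{α/2} + z_β)/√n.
z-sum = 1.960 + 0.524 = 2.484.
d_min = 2.484 / √152 = 2.484 / 12.329 = 0.201.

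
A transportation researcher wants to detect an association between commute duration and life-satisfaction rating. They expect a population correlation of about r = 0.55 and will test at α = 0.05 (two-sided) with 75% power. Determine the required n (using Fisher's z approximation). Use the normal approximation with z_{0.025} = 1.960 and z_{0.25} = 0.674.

Fisher's z: C = ½·ln((1+r)/(1−r)) = ½·ln(3.4444) = 0.6184.
n = ((z_{α/2} + z_β)/C)² + 3.
(1.960 + 0.674) / 0.6184 = 2.634 / 0.6184 = 4.259.
n = 4.259² + 3 = 18.14 + 3 = 21.1.
Round up.

n = 22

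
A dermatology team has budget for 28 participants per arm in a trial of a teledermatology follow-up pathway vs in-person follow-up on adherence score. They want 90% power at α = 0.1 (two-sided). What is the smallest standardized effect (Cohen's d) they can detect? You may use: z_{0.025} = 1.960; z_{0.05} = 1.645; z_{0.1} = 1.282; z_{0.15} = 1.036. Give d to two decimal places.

For two independent groups of n = 28 each: d_min = (z_{α/2} + z_β)·√(2/n).
z-sum = 1.645 + 1.282 = 2.927.
d_min = 2.927 × √(2/28) = 2.927 × 0.2673 = 0.782.

d_min ≈ 0.78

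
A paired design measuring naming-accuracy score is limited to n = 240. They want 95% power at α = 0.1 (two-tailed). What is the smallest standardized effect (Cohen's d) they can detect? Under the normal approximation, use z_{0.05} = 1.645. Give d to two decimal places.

For a single sample (or paired design) of n = 240: d_min = (z_{α/2} + z_β)/√n.
z-sum = 1.645 + 1.645 = 3.290.
d_min = 3.290 / √240 = 3.290 / 15.492 = 0.212.

d_min ≈ 0.21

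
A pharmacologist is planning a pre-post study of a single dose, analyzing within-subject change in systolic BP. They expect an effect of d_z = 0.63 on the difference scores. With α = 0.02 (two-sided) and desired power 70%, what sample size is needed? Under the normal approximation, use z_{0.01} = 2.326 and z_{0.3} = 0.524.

For a paired (one-sample on differences) test: n = ((z_{α/2} + z_β) / d)².
z_{α/2} + z_β = 2.326 + 0.524 = 2.850.
n = (2.850 / 0.63)² = 4.524² = 20.46.
Round up.

n = 21 pairs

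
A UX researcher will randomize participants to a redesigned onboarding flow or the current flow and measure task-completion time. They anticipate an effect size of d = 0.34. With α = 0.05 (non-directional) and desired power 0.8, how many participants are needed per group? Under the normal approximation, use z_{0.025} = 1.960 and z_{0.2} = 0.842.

n = 136 per group

For two independent groups with equal n: n = 2·((z_{α/2} + z_β) / d)².
z_{α/2} + z_β = 1.960 + 0.842 = 2.802.
n = 2 × (2.802 / 0.34)² = 2 × 8.241² = 2 × 67.92 = 135.8.
Round up to the next whole participant.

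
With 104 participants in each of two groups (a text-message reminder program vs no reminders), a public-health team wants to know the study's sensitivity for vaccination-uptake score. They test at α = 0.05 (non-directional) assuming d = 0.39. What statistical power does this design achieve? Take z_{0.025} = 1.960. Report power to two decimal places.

power ≈ 0.80

For two equal groups, power = Φ(d·√(n/2) − z_{α/2}).
d·√(n/2) = 0.39 × √(104/2) = 0.39 × 7.211 = 2.812.
z_β = 2.812 − 1.960 = 0.852.
Power = Φ(0.852) = 0.803.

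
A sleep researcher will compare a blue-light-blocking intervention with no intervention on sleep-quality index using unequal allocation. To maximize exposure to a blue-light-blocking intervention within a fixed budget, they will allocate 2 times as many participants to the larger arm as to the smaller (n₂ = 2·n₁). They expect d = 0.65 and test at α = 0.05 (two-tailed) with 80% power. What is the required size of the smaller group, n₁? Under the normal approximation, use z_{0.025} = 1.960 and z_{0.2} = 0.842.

With allocation ratio k = n₂/n₁ = 2, Var(x̄₁−x̄₂) = σ²(1/n₁ + 1/(k·n₁)) = σ²·(k+1)/(k·n₁).
So n₁ = (1 + 1/k)·((z_{α/2} + z_β)/d)² = 1.500 × (2.802/0.65)².
n₁ = 1.500 × 18.58 = 27.9.
Round up: n₁ = 28, giving n₂ = 2 × 28 = 56.

n₁ = 28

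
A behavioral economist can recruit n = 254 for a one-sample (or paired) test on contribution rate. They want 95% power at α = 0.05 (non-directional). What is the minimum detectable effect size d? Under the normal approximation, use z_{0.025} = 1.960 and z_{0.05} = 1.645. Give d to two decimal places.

d_min ≈ 0.23

For a single sample (or paired design) of n = 254: d_min = (z_{α/2} + z_β)/√n.
z-sum = 1.960 + 1.645 = 3.605.
d_min = 3.605 / √254 = 3.605 / 15.937 = 0.226.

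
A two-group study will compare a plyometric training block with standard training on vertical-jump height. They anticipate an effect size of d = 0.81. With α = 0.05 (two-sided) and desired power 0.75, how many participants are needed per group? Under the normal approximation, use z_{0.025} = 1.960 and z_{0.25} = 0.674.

n = 22 per group

For two independent groups with equal n: n = 2·((z_{α/2} + z_β) / d)².
z_{α/2} + z_β = 1.960 + 0.674 = 2.634.
n = 2 × (2.634 / 0.81)² = 2 × 3.252² = 2 × 10.57 = 21.1.
Round up to the next whole participant.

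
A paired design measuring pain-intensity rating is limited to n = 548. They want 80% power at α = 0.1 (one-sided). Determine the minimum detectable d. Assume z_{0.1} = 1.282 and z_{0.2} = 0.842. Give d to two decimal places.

For a single sample (or paired design) of n = 548: d_min = (z_{α} + z_β)/√n.
z-sum = 1.282 + 0.842 = 2.124.
d_min = 2.124 / √548 = 2.124 / 23.409 = 0.091.

d_min ≈ 0.09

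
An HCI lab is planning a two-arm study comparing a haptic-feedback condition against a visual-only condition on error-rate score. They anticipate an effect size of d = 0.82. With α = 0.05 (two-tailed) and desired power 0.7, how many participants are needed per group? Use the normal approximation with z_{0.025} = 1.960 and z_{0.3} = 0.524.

n = 19 per group

For two independent groups with equal n: n = 2·((z_{α/2} + z_β) / d)².
z_{α/2} + z_β = 1.960 + 0.524 = 2.484.
n = 2 × (2.484 / 0.82)² = 2 × 3.029² = 2 × 9.18 = 18.4.
Round up to the next whole participant.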